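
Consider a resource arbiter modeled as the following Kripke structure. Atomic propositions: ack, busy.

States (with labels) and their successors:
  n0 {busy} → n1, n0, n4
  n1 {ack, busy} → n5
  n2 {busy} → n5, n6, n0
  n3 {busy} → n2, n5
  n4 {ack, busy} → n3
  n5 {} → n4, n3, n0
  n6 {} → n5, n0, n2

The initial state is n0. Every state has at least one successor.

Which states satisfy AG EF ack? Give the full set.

{n0, n1, n2, n3, n4, n5, n6}

States satisfying EF ack: {n0, n1, n2, n3, n4, n5, n6}.
States satisfying AG EF ack: {n0, n1, n2, n3, n4, n5, n6}.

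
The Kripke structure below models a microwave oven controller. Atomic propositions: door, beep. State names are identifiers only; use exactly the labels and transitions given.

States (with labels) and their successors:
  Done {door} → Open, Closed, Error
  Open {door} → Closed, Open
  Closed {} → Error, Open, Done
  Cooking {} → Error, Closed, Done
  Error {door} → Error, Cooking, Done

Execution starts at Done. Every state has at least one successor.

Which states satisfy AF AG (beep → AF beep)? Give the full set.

{Done, Open, Closed, Cooking, Error}

States satisfying AG (beep → AF beep): {Done, Open, Closed, Cooking, Error}.
States satisfying AF AG (beep → AF beep): {Done, Open, Closed, Cooking, Error}.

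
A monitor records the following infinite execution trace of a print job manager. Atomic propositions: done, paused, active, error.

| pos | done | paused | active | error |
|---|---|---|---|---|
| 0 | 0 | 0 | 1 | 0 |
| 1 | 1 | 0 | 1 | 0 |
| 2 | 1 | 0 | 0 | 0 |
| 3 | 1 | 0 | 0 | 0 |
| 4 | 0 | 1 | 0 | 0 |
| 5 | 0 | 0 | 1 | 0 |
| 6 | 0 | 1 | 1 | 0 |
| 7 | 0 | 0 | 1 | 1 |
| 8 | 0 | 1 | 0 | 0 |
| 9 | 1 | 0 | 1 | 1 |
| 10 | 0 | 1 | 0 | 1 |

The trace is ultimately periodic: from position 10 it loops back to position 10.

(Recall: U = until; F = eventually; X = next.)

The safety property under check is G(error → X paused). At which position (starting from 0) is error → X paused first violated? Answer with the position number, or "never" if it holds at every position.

never

error → X paused holds at every position 0..10, and those are all the positions the trace ever visits, so the invariant G(error → X paused) is never violated.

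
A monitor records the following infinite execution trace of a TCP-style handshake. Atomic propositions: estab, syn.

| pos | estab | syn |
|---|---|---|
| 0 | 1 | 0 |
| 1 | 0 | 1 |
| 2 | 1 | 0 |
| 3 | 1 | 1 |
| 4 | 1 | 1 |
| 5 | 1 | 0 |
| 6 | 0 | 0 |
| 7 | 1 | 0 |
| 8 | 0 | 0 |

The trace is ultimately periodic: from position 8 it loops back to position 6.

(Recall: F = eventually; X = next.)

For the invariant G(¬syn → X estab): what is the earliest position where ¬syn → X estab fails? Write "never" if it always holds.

At position 0 the labels are {estab} and the next position 1 has {syn}, so ¬syn → X estab is false there. This is the first violation.

0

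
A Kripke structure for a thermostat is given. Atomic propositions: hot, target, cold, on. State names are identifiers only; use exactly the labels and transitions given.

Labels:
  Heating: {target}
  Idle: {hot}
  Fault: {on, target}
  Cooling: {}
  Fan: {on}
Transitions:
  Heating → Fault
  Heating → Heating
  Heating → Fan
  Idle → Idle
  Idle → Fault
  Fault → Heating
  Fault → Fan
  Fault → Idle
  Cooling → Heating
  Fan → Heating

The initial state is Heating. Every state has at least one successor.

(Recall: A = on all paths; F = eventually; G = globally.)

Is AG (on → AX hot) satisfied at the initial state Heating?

States satisfying on → AX hot: {Heating, Idle, Cooling}.
States satisfying AG (on → AX hot): ∅.
Fan is reachable from Heating and violates on → AX hot, so AG fails at Heating.
Heating ∉ Sat(AG (on → AX hot)).

Does not hold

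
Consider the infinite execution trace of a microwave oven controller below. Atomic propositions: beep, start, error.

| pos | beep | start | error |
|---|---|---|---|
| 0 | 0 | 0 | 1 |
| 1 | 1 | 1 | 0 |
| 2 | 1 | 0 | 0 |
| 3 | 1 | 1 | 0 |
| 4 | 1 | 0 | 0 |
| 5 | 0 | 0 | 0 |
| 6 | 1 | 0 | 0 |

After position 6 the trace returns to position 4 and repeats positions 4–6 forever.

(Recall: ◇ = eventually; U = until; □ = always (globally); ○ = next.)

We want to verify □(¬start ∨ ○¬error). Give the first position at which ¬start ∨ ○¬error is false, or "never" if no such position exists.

¬start ∨ ○¬error holds at every position 0..6, and those are all the positions the trace ever visits, so the invariant □(¬start ∨ ○¬error) is never violated.

never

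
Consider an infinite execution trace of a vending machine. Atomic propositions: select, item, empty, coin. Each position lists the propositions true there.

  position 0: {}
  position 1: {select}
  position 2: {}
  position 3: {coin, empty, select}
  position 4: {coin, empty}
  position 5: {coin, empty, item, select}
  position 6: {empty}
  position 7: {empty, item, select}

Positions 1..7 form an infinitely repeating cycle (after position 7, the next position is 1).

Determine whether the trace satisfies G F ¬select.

F ¬select holds at every position 0..7, and those are all positions ever visited, so G F ¬select holds.

Satisfied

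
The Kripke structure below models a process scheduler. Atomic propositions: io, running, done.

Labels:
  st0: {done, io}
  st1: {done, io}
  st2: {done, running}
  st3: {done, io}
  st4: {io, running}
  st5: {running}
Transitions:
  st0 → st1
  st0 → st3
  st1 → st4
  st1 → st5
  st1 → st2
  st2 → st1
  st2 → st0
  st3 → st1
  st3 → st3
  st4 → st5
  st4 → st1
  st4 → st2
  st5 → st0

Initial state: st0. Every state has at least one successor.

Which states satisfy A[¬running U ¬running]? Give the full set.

States satisfying ¬running: {st0, st1, st3}.
States satisfying A[¬running U ¬running]: {st0, st1, st3}.

{st0, st1, st3}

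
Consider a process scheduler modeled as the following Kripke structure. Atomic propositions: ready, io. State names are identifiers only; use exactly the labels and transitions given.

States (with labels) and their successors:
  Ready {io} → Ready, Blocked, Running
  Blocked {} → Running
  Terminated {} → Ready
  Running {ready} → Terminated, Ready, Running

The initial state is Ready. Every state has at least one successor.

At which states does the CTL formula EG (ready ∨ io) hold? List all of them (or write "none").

{Ready, Running}

States satisfying ready ∨ io: {Ready, Running}.
States satisfying EG (ready ∨ io): {Ready, Running}.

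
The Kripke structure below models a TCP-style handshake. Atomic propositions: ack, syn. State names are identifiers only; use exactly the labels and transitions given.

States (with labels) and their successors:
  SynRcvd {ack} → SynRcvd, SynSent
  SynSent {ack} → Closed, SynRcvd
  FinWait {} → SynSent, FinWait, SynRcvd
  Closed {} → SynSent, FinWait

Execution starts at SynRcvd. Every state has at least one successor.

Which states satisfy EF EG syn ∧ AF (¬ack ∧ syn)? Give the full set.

none

States satisfying EG syn: ∅.
States satisfying EF EG syn: ∅.
States satisfying ¬ack ∧ syn: ∅.
States satisfying AF (¬ack ∧ syn): ∅.
States satisfying EF EG syn ∧ AF (¬ack ∧ syn): ∅.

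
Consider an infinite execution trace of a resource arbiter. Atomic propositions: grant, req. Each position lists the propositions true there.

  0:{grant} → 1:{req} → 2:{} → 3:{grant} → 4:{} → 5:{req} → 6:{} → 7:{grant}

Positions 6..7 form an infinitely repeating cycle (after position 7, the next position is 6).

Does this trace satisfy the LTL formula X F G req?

The position after 0 is 1; F G req is false there.

Violated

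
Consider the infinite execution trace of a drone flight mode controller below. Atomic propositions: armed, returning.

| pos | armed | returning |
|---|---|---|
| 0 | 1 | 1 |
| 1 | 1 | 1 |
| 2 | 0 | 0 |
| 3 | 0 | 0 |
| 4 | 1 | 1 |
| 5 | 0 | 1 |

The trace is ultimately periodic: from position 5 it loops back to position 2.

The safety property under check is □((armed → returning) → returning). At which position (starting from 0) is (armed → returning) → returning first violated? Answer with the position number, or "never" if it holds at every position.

Check (armed → returning) → returning at each position in order: 0 ✓, 1 ✓.
At position 2 the labels are {}, so (armed → returning) → returning is false there. This is the first violation.

2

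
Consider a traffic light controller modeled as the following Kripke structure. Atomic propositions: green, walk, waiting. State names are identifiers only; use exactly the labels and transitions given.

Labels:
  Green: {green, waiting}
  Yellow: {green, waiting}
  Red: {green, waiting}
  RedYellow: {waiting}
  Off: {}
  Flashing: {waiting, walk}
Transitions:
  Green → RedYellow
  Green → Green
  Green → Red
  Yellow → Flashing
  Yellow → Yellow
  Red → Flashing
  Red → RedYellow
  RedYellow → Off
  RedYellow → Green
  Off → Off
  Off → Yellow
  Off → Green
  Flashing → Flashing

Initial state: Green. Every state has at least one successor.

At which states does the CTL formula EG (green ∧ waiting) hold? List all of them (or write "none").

States satisfying green ∧ waiting: {Green, Yellow, Red}.
States satisfying EG (green ∧ waiting): {Green, Yellow}.

{Green, Yellow}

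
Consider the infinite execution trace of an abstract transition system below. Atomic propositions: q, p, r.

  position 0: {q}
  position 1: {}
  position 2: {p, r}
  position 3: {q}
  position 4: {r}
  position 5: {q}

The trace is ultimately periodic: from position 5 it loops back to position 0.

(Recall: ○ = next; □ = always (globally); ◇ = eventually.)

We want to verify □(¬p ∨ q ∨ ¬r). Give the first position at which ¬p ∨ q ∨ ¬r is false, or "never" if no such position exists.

Check ¬p ∨ q ∨ ¬r at each position in order: 0 ✓, 1 ✓.
At position 2 the labels are {p, r}, so ¬p ∨ q ∨ ¬r is false there. This is the first violation.

2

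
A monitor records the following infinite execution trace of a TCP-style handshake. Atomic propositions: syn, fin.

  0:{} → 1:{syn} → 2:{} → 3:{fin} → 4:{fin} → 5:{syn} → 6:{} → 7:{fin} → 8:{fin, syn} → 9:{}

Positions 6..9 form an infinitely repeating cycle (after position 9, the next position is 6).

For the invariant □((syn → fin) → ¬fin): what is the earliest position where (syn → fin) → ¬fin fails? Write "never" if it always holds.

3

Check (syn → fin) → ¬fin at each position in order: 0 ✓, 1 ✓, 2 ✓.
At position 3 the labels are {fin}, so (syn → fin) → ¬fin is false there. This is the first violation.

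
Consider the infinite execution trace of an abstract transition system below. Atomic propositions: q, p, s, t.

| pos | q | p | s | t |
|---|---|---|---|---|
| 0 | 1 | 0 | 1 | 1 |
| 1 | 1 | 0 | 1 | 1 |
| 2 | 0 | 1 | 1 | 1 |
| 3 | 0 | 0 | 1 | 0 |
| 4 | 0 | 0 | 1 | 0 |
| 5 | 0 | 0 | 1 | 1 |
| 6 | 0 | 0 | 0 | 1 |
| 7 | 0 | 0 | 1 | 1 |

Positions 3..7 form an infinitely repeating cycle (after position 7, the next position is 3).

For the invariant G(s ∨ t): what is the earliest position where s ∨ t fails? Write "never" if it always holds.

never

s ∨ t holds at every position 0..7, and those are all the positions the trace ever visits, so the invariant G(s ∨ t) is never violated.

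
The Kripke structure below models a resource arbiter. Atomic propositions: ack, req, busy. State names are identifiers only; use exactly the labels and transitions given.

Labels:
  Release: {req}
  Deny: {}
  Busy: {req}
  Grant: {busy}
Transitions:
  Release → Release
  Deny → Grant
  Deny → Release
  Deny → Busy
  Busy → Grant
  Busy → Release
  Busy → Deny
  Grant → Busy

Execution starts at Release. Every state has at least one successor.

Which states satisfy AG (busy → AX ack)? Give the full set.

{Release}

States satisfying busy → AX ack: {Release, Deny, Busy}.
States satisfying AG (busy → AX ack): {Release}.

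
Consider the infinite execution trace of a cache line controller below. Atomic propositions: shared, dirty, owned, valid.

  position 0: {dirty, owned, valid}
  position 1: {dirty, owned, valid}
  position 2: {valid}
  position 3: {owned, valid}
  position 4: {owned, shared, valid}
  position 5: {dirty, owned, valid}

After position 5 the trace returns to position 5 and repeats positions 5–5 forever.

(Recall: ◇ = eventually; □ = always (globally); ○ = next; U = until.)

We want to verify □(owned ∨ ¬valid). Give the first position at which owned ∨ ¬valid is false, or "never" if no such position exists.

Check owned ∨ ¬valid at each position in order: 0 ✓, 1 ✓.
At position 2 the labels are {valid}, so owned ∨ ¬valid is false there. This is the first violation.

2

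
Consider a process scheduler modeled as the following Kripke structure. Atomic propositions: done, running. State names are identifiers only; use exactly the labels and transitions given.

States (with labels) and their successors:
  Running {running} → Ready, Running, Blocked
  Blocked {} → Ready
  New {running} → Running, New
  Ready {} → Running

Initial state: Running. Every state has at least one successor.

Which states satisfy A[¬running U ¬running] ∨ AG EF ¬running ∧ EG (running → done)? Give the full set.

{Blocked, Ready}

States satisfying ¬running: {Blocked, Ready}.
States satisfying A[¬running U ¬running]: {Blocked, Ready}.
States satisfying EF ¬running: {Running, Blocked, New, Ready}.
States satisfying AG EF ¬running: {Running, Blocked, New, Ready}.
States satisfying running → done: {Blocked, Ready}.
States satisfying EG (running → done): ∅.
States satisfying AG EF ¬running ∧ EG (running → done): ∅.
States satisfying A[¬running U ¬running] ∨ AG EF ¬running ∧ EG (running → done): {Blocked, Ready}.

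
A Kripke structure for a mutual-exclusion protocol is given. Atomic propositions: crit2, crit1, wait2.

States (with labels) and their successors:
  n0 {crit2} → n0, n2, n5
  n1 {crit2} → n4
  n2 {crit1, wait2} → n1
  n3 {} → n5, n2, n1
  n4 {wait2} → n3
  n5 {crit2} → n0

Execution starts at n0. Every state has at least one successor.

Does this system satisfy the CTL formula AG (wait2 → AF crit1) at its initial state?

States satisfying wait2 → AF crit1: {n0, n1, n2, n3, n5}.
States satisfying AG (wait2 → AF crit1): ∅.
n4 is reachable from n0 and violates wait2 → AF crit1, so AG fails at n0.
n0 ∉ Sat(AG (wait2 → AF crit1)).

No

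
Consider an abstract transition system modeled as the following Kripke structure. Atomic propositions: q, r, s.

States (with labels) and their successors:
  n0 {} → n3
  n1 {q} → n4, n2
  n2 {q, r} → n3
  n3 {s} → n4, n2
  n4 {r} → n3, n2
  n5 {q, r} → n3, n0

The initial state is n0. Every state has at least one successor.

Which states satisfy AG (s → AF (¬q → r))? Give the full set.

States satisfying s → AF (¬q → r): {n0, n1, n2, n3, n4, n5}.
States satisfying AG (s → AF (¬q → r)): {n0, n1, n2, n3, n4, n5}.

{n0, n1, n2, n3, n4, n5}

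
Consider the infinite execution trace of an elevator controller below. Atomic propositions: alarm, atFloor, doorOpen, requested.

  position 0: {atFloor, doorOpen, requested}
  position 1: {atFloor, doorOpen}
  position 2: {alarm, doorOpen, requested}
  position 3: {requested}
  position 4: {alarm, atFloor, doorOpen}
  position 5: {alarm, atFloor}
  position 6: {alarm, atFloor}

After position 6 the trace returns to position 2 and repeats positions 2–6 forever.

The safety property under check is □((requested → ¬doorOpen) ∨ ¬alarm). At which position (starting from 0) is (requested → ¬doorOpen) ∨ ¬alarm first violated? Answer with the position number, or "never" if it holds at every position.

Check (requested → ¬doorOpen) ∨ ¬alarm at each position in order: 0 ✓, 1 ✓.
At position 2 the labels are {alarm, doorOpen, requested}, so (requested → ¬doorOpen) ∨ ¬alarm is false there. This is the first violation.

2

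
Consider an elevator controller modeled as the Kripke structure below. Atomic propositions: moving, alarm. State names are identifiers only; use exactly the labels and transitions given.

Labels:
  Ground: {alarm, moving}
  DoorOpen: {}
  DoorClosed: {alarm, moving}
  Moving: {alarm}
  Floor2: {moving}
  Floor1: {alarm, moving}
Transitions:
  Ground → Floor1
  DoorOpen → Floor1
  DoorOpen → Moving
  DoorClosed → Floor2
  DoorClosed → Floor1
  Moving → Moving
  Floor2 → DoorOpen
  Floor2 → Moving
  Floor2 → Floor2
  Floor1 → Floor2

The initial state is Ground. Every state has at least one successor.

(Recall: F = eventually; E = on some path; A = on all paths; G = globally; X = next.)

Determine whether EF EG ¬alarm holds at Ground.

States satisfying EG ¬alarm: {Floor2}.
States satisfying EF EG ¬alarm: {Ground, DoorOpen, DoorClosed, Floor2, Floor1}.
Some path from Ground reaches a state where EG ¬alarm holds.
Ground ∈ Sat(EF EG ¬alarm).

Satisfied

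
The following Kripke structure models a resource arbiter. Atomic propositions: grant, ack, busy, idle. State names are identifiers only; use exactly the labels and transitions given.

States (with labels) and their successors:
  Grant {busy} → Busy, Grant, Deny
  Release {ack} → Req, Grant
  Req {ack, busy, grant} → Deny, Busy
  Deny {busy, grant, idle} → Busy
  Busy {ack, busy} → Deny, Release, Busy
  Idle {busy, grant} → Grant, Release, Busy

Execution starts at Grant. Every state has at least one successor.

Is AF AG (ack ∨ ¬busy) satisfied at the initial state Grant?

States satisfying AG (ack ∨ ¬busy): ∅.
States satisfying AF AG (ack ∨ ¬busy): ∅.
There is a path from Grant along which AG (ack ∨ ¬busy) never holds.
Grant ∉ Sat(AF AG (ack ∨ ¬busy)).

No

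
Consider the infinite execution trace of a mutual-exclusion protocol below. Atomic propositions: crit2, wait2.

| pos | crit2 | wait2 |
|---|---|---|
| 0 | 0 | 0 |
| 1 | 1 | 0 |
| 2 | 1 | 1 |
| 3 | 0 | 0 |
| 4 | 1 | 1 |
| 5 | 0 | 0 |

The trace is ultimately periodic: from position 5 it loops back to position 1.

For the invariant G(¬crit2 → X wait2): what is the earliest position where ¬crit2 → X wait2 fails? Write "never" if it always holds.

At position 0 the labels are {} and the next position 1 has {crit2}, so ¬crit2 → X wait2 is false there. This is the first violation.

0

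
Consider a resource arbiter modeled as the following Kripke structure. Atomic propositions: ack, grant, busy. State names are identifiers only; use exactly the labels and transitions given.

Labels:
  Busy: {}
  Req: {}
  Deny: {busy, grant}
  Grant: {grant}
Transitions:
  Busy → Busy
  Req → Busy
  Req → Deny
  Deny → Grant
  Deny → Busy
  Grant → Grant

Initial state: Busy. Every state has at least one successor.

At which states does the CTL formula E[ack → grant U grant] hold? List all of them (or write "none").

{Req, Deny, Grant}

States satisfying ack → grant: {Busy, Req, Deny, Grant}.
States satisfying grant: {Deny, Grant}.
States satisfying E[ack → grant U grant]: {Req, Deny, Grant}.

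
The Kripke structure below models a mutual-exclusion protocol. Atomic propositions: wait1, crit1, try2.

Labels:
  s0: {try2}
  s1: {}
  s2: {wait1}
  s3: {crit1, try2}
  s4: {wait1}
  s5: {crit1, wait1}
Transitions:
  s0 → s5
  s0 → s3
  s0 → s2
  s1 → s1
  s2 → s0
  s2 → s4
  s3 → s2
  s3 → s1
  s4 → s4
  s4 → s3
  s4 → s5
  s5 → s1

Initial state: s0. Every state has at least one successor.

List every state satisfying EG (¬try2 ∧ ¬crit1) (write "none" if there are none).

{s1, s2, s4}

States satisfying ¬try2 ∧ ¬crit1: {s1, s2, s4}.
States satisfying EG (¬try2 ∧ ¬crit1): {s1, s2, s4}.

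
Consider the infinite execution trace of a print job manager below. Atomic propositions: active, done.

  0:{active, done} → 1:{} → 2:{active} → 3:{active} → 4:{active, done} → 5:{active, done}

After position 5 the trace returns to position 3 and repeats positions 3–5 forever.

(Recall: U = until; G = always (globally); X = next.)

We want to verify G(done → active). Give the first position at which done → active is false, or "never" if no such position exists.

done → active holds at every position 0..5, and those are all the positions the trace ever visits, so the invariant G(done → active) is never violated.

never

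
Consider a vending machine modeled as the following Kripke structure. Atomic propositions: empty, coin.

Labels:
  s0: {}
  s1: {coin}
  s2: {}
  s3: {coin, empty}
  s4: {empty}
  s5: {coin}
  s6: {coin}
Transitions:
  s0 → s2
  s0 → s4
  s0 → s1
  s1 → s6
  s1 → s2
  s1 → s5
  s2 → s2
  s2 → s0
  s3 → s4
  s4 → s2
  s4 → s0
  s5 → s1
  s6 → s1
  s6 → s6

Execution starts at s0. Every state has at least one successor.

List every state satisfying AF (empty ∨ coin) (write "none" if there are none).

States satisfying empty ∨ coin: {s1, s3, s4, s5, s6}.
States satisfying AF (empty ∨ coin): {s1, s3, s4, s5, s6}.

{s1, s3, s4, s5, s6}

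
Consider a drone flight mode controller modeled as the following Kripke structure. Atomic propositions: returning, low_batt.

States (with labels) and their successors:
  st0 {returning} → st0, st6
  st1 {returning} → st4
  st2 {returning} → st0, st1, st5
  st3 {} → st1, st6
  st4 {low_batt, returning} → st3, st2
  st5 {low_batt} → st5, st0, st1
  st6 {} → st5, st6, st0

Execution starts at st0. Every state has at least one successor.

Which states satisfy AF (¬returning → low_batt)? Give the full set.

{st0, st1, st2, st4, st5}

States satisfying ¬returning → low_batt: {st0, st1, st2, st4, st5}.
States satisfying AF (¬returning → low_batt): {st0, st1, st2, st4, st5}.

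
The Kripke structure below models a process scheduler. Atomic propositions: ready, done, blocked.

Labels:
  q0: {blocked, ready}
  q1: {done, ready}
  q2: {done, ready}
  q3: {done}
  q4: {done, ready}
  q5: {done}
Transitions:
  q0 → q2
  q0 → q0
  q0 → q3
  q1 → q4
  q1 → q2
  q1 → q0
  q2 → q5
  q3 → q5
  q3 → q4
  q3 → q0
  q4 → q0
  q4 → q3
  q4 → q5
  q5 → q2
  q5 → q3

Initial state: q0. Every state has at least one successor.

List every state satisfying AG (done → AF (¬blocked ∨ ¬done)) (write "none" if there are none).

{q0, q1, q2, q3, q4, q5}

States satisfying done → AF (¬blocked ∨ ¬done): {q0, q1, q2, q3, q4, q5}.
States satisfying AG (done → AF (¬blocked ∨ ¬done)): {q0, q1, q2, q3, q4, q5}.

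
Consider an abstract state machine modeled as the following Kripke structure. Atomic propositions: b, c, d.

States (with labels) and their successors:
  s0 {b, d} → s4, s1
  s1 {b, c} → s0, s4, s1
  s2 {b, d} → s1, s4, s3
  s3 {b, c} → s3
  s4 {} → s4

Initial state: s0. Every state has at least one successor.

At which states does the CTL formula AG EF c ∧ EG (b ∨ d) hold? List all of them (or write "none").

{s3}

States satisfying EF c: {s0, s1, s2, s3}.
States satisfying AG EF c: {s3}.
States satisfying b ∨ d: {s0, s1, s2, s3}.
States satisfying EG (b ∨ d): {s0, s1, s2, s3}.
States satisfying AG EF c ∧ EG (b ∨ d): {s3}.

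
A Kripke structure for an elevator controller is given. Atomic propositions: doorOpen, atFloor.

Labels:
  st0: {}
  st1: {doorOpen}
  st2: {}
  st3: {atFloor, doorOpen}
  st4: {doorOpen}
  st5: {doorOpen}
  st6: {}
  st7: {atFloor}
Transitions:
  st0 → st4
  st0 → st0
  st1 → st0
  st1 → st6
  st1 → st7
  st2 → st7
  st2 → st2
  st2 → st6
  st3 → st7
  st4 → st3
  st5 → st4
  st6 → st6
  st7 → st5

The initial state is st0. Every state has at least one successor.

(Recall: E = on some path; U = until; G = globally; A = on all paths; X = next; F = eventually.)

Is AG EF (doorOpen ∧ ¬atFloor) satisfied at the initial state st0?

States satisfying EF (doorOpen ∧ ¬atFloor): {st0, st1, st2, st3, st4, st5, st7}.
States satisfying AG EF (doorOpen ∧ ¬atFloor): {st0, st3, st4, st5, st7}.
Every state reachable from st0 satisfies EF (doorOpen ∧ ¬atFloor).
st0 ∈ Sat(AG EF (doorOpen ∧ ¬atFloor)).

Satisfied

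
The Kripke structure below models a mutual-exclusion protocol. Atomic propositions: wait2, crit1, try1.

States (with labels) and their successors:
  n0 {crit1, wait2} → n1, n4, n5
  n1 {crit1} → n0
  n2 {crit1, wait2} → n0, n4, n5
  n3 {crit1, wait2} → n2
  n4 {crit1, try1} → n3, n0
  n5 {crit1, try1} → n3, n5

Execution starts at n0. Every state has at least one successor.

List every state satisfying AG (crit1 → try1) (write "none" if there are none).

none

States satisfying crit1 → try1: {n4, n5}.
States satisfying AG (crit1 → try1): ∅.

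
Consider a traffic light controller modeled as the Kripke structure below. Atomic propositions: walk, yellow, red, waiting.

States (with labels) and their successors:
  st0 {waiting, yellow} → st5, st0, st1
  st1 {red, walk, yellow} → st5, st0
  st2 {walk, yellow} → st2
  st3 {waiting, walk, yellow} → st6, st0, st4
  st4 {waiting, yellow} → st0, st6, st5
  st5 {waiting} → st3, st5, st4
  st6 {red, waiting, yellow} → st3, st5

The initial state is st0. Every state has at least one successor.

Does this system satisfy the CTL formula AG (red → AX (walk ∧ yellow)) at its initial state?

States satisfying red → AX (walk ∧ yellow): {st0, st2, st3, st4, st5}.
States satisfying AG (red → AX (walk ∧ yellow)): {st2}.
st1 is reachable from st0 and violates red → AX (walk ∧ yellow), so AG fails at st0.
st0 ∉ Sat(AG (red → AX (walk ∧ yellow))).

No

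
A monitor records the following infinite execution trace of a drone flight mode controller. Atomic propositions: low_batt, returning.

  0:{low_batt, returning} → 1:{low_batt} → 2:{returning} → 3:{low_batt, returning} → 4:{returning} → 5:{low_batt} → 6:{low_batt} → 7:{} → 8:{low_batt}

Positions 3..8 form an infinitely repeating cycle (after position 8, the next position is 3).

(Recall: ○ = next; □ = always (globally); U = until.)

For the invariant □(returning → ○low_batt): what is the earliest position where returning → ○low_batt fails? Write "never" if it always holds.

3

Check returning → ○low_batt at each position in order: 0 ✓, 1 ✓, 2 ✓.
At position 3 the labels are {low_batt, returning} and the next position 4 has {returning}, so returning → ○low_batt is false there. This is the first violation.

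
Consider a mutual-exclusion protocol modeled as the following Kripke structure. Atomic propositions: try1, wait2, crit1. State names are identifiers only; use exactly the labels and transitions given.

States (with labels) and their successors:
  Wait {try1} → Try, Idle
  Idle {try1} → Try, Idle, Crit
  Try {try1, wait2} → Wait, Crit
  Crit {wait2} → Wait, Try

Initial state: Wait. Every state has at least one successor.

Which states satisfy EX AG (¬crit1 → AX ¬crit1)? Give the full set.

{Wait, Idle, Try, Crit}

States satisfying AG (¬crit1 → AX ¬crit1): {Wait, Idle, Try, Crit}.
States satisfying EX AG (¬crit1 → AX ¬crit1): {Wait, Idle, Try, Crit}.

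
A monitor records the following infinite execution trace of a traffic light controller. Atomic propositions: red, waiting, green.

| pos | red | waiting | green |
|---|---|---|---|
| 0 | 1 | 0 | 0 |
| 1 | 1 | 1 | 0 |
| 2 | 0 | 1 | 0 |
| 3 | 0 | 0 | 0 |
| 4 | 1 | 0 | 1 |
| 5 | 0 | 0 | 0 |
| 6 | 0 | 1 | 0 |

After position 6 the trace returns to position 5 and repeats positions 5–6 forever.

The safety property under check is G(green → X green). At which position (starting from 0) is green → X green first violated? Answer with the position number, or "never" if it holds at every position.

4

Check green → X green at each position in order: 0 ✓, 1 ✓, 2 ✓, 3 ✓.
At position 4 the labels are {green, red} and the next position 5 has {}, so green → X green is false there. This is the first violation.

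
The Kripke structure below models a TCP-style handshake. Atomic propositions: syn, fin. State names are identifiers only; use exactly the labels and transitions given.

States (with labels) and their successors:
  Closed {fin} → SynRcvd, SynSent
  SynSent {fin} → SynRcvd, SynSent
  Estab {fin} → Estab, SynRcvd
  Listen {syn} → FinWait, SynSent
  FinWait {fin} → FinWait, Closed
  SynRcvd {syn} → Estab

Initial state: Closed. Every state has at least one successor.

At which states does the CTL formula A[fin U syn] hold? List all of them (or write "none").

{Listen, SynRcvd}

States satisfying fin: {Closed, SynSent, Estab, FinWait}.
States satisfying syn: {Listen, SynRcvd}.
States satisfying A[fin U syn]: {Listen, SynRcvd}.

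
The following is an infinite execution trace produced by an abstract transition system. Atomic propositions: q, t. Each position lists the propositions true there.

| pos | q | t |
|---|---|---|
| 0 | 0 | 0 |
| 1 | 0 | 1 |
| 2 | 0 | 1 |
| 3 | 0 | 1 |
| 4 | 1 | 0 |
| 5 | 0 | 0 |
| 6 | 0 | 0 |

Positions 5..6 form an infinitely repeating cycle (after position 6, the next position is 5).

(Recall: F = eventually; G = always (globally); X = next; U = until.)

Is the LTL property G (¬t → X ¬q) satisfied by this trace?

¬t → X ¬q holds at every position 0..6, and those are all positions ever visited, so G (¬t → X ¬q) holds.
Positions where ¬t holds: 0, 4, 5, 6.
Check X ¬q at each: 0→ok, 4→ok, 5→ok, 6→ok.

Holds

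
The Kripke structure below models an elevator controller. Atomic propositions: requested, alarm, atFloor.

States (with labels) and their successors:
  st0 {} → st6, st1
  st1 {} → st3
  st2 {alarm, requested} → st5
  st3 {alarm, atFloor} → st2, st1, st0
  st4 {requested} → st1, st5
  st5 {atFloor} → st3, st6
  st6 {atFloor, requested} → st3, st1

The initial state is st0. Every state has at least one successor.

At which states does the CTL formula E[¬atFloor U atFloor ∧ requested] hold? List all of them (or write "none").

States satisfying ¬atFloor: {st0, st1, st2, st4}.
States satisfying atFloor ∧ requested: {st6}.
States satisfying E[¬atFloor U atFloor ∧ requested]: {st0, st6}.

{st0, st6}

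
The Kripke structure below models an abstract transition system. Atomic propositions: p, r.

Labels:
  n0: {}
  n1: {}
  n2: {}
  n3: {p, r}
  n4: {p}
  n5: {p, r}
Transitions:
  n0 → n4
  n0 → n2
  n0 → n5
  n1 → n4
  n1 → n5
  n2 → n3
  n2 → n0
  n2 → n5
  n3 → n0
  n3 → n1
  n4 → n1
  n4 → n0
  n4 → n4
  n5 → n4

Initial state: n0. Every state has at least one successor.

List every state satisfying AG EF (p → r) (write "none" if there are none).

{n0, n1, n2, n3, n4, n5}

States satisfying EF (p → r): {n0, n1, n2, n3, n4, n5}.
States satisfying AG EF (p → r): {n0, n1, n2, n3, n4, n5}.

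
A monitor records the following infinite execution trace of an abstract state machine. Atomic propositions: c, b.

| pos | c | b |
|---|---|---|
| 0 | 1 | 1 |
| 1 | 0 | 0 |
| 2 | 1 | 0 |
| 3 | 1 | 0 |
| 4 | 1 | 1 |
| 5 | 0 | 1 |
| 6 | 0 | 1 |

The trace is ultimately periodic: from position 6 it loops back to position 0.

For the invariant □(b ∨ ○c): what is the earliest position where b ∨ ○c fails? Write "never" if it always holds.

b ∨ ○c holds at every position 0..6, and those are all the positions the trace ever visits, so the invariant □(b ∨ ○c) is never violated.

never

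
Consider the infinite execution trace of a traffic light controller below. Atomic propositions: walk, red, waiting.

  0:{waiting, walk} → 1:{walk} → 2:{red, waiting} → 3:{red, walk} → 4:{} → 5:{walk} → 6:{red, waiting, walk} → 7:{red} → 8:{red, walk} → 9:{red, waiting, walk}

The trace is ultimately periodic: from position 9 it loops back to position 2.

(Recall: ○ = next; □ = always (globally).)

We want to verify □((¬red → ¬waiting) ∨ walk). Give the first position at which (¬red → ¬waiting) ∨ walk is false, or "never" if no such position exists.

never

(¬red → ¬waiting) ∨ walk holds at every position 0..9, and those are all the positions the trace ever visits, so the invariant □((¬red → ¬waiting) ∨ walk) is never violated.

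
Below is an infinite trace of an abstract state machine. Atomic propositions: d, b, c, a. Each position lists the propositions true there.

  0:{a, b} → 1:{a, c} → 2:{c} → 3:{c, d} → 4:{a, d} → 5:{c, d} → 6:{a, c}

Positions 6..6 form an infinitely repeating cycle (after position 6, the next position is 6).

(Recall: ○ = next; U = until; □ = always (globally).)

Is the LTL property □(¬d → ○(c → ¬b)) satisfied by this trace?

Satisfied

¬d → ○(c → ¬b) holds at every position 0..6, and those are all positions ever visited, so □(¬d → ○(c → ¬b)) holds.
Positions where ¬d holds: 0, 1, 2, 6.
Check ○(c → ¬b) at each: 0→ok, 1→ok, 2→ok, 6→ok.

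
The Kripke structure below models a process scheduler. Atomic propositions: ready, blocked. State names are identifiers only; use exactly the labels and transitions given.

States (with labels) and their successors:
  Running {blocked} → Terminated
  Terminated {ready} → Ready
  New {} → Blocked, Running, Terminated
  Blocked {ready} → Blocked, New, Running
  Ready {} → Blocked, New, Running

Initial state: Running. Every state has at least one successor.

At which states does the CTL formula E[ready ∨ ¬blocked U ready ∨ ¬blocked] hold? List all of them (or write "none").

{Terminated, New, Blocked, Ready}

States satisfying ready ∨ ¬blocked: {Terminated, New, Blocked, Ready}.
States satisfying E[ready ∨ ¬blocked U ready ∨ ¬blocked]: {Terminated, New, Blocked, Ready}.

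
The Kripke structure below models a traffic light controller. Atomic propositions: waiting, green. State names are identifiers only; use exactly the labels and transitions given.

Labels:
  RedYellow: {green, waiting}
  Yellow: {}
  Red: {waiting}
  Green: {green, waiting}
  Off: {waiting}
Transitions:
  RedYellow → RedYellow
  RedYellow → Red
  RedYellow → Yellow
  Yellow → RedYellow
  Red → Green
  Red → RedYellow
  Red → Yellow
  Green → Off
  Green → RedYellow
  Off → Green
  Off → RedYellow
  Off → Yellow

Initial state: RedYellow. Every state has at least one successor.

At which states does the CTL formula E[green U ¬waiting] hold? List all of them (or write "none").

States satisfying green: {RedYellow, Green}.
States satisfying ¬waiting: {Yellow}.
States satisfying E[green U ¬waiting]: {RedYellow, Yellow, Green}.

{RedYellow, Yellow, Green}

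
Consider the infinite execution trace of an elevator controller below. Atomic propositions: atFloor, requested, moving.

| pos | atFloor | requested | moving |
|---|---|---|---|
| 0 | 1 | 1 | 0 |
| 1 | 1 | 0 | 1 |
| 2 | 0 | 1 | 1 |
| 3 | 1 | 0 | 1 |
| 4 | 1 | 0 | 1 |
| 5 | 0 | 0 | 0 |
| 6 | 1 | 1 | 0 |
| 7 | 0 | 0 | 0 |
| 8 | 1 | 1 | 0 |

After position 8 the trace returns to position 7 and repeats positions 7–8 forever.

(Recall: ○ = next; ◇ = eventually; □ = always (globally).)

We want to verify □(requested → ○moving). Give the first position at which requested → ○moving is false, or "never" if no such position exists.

6

Check requested → ○moving at each position in order: 0 ✓, 1 ✓, 2 ✓, 3 ✓, 4 ✓, 5 ✓.
At position 6 the labels are {atFloor, requested} and the next position 7 has {}, so requested → ○moving is false there. This is the first violation.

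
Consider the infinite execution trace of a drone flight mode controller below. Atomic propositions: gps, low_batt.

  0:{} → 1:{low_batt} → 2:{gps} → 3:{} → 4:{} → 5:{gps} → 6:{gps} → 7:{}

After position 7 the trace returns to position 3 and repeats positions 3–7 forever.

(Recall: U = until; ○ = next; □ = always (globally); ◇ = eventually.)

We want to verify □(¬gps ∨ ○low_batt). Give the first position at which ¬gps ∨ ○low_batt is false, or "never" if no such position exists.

Check ¬gps ∨ ○low_batt at each position in order: 0 ✓, 1 ✓.
At position 2 the labels are {gps} and the next position 3 has {}, so ¬gps ∨ ○low_batt is false there. This is the first violation.

2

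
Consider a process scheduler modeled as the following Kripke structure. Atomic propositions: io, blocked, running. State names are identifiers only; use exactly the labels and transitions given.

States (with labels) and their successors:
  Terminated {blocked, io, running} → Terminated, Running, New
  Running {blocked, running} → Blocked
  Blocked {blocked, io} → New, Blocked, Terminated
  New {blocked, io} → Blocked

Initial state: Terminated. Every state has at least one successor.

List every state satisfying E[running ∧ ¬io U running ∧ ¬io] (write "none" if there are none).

States satisfying running ∧ ¬io: {Running}.
States satisfying E[running ∧ ¬io U running ∧ ¬io]: {Running}.

{Running}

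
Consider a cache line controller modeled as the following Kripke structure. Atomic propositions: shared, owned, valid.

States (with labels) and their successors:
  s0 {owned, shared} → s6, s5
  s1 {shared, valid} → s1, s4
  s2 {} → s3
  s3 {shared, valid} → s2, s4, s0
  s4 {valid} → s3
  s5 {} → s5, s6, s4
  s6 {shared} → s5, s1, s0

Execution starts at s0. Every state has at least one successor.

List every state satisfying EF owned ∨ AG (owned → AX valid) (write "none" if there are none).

{s0, s1, s2, s3, s4, s5, s6}

States satisfying owned: {s0}.
States satisfying EF owned: {s0, s1, s2, s3, s4, s5, s6}.
States satisfying owned → AX valid: {s1, s2, s3, s4, s5, s6}.
States satisfying AG (owned → AX valid): ∅.
States satisfying EF owned ∨ AG (owned → AX valid): {s0, s1, s2, s3, s4, s5, s6}.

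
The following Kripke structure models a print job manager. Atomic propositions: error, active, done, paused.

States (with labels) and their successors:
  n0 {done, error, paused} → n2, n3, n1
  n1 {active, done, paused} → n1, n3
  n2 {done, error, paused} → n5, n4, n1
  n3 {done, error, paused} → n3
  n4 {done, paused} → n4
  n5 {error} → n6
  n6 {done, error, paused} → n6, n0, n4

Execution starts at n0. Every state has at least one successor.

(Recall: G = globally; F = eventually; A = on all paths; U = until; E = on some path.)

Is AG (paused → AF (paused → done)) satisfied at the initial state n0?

States satisfying paused → AF (paused → done): {n0, n1, n2, n3, n4, n5, n6}.
States satisfying AG (paused → AF (paused → done)): {n0, n1, n2, n3, n4, n5, n6}.
Every state reachable from n0 satisfies paused → AF (paused → done).
n0 ∈ Sat(AG (paused → AF (paused → done))).

Holds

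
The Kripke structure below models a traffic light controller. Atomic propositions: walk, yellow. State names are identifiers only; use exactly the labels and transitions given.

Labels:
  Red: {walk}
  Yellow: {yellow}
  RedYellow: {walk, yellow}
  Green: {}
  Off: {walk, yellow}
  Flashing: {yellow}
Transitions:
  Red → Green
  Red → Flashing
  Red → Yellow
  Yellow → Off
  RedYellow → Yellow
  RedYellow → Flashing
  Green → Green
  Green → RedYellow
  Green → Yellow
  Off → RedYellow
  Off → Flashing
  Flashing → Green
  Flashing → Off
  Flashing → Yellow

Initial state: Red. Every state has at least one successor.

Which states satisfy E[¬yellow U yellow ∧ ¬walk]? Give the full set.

{Red, Yellow, Green, Flashing}

States satisfying ¬yellow: {Red, Green}.
States satisfying yellow ∧ ¬walk: {Yellow, Flashing}.
States satisfying E[¬yellow U yellow ∧ ¬walk]: {Red, Yellow, Green, Flashing}.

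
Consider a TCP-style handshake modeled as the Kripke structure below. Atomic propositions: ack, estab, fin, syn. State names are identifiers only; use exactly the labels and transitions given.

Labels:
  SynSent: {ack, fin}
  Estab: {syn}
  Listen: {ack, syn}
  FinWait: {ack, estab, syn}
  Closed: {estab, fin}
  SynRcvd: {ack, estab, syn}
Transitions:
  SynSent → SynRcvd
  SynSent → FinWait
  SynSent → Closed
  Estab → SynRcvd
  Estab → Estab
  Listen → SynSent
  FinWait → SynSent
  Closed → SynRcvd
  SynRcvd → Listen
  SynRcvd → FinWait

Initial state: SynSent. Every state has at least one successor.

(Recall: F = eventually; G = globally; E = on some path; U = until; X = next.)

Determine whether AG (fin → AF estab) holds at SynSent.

States satisfying fin → AF estab: {SynSent, Estab, Listen, FinWait, Closed, SynRcvd}.
States satisfying AG (fin → AF estab): {SynSent, Estab, Listen, FinWait, Closed, SynRcvd}.
Every state reachable from SynSent satisfies fin → AF estab.
SynSent ∈ Sat(AG (fin → AF estab)).

Satisfied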